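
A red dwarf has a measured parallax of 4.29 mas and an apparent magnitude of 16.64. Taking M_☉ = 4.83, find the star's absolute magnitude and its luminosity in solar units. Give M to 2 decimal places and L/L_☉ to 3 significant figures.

M ≈ 9.80; L/L_☉ ≈ 0.0103

d = 1/p = 1000/4.29 mas = 233.1 pc
M = m − 5 log₁₀ d + 5 = 16.64 − 5·2.3675 + 5 = 9.802
M − M_☉ = 9.802 − 4.83 = 4.972
L/L_☉ = 10^(−0.4 × 4.972) = 0.01026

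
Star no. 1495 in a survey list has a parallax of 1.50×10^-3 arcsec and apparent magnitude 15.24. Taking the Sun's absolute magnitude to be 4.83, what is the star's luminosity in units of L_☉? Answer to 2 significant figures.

L/L_☉ ≈ 0.30

d = 1/p = 1/1.50×10^-3″ = 666.7 pc
M = m − 5 log₁₀ d + 5 = 15.24 − 5·2.8239 + 5 = 6.120
M − M_☉ = 6.120 − 4.83 = 1.290
L/L_☉ = 10^(−0.4 × 1.290) = 0.3047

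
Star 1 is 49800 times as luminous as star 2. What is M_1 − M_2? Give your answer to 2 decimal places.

M_1 − M_2 ≈ -11.74

Pogson: ΔM = −2.5 log₁₀(ratio) = −2.5 log₁₀(49800) = −2.5 × 4.6972 = -11.743
Star 1 is brighter, so it has the smaller magnitude: the difference is negative.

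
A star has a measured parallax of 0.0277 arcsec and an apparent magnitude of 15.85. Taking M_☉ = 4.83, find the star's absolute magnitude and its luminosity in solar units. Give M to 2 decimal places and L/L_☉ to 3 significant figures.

d = 1/p = 1/0.0277″ = 36.10 pc
M = m − 5 log₁₀ d + 5 = 15.85 − 5·1.5575 + 5 = 13.062
M − M_☉ = 13.062 − 4.83 = 8.232
L/L_☉ = 10^(−0.4 × 8.232) = 5.094×10^-4

M ≈ 13.06; L/L_☉ ≈ 5.09×10^-4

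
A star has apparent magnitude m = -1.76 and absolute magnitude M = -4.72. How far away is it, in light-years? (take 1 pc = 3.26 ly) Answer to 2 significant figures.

Distance modulus: m − M = -1.76 − (-4.72) = 2.960
m − M = 5 log₁₀ d − 5
log₁₀ d = (m − M)/5 + 1 = 1.5920
d = 10^1.5920 = 39.08 pc
= 127.4 ly

d ≈ 130 ly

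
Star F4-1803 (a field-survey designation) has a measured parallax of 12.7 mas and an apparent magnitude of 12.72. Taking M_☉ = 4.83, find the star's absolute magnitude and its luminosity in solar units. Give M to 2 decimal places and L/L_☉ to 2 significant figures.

M ≈ 8.24; L/L_☉ ≈ 0.043

d = 1/p = 1000/12.7 mas = 78.74 pc
M = m − 5 log₁₀ d + 5 = 12.72 − 5·1.8962 + 5 = 8.239
M − M_☉ = 8.239 − 4.83 = 3.409
L/L_☉ = 10^(−0.4 × 3.409) = 0.04329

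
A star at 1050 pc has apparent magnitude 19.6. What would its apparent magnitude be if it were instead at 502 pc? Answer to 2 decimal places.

m ≈ 18.00

Flux ∝ 1/d², so Δm = 5 log₁₀(d₂/d₁) = 5 log₁₀(502/1050) = -1.602
m₂ = m₁ + Δm = 19.6 + (-1.602) = 17.998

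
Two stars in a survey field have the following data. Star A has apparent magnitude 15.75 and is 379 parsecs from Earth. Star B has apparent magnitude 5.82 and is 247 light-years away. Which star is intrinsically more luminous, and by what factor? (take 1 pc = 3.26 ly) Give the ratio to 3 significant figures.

Star B is more luminous, by a factor of 375.

Star A: M = m − 5 log₁₀ d + 5 = 15.75 − 5·2.5786 + 5 = 7.857
Star B: d = 247 ly / 3.26 = 75.77 pc
Star B: M = m − 5 log₁₀ d + 5 = 5.82 − 5·1.8795 + 5 = 1.423
ΔM = M_A − M_B = 7.857 − (1.423) = 6.434; smaller M is more luminous → Star B.
L ratio = 10^(0.4 |ΔM|) = 10^2.574 = 374.7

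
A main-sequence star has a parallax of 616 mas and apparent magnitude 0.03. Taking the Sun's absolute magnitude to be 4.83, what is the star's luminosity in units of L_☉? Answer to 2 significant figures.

L/L_☉ ≈ 2.2

d = 1/p = 1000/616 mas = 1.623 pc
M = m − 5 log₁₀ d + 5 = 0.03 − 5·0.2104 + 5 = 3.978
M − M_☉ = 3.978 − 4.83 = -0.852
L/L_☉ = 10^(−0.4 × -0.852) = 2.192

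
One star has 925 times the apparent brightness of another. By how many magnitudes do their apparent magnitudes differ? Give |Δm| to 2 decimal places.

Pogson: Δm = −2.5 log₁₀(ratio) = −2.5 log₁₀(925) = −2.5 × 2.9661 = -7.415

|Δm| ≈ 7.42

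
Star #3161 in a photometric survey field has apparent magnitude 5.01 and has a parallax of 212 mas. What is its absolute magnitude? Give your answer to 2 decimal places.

p = 212 mas = 0.212″ → d = 1/p = 4.717 pc
5 log₁₀(d/10 pc) = 5 log₁₀(4.717) − 5 = -1.632
M = m − 5 log₁₀(d/10) = 5.01 + 1.632 = 6.642

M ≈ 6.64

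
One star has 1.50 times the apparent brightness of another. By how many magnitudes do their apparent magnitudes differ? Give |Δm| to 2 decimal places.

|Δm| ≈ 0.44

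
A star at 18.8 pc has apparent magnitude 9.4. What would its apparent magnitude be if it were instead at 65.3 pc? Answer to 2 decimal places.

m ≈ 12.10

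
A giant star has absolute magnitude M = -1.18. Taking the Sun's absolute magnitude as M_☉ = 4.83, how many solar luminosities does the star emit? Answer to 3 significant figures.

L/L_☉ ≈ 254

M − M_☉ = -1.18 − 4.83 = -6.010
L/L_☉ = 10^(−0.4 (M − M_☉)) = 10^2.404 = 253.5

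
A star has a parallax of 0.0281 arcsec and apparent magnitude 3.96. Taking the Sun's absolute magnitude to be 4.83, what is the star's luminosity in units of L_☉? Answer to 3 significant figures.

d = 1/p = 1/0.0281″ = 35.59 pc
M = m − 5 log₁₀ d + 5 = 3.96 − 5·1.5513 + 5 = 1.204
M − M_☉ = 1.204 − 4.83 = -3.626
L/L_☉ = 10^(−0.4 × -3.626) = 28.22

L/L_☉ ≈ 28.2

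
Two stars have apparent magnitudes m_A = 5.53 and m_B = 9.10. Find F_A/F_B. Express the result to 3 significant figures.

F_A/F_B ≈ 26.8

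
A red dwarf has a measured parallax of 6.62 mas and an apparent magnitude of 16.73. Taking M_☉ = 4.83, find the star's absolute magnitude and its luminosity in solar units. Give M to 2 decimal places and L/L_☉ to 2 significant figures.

d = 1/p = 1000/6.62 mas = 151.1 pc
M = m − 5 log₁₀ d + 5 = 16.73 − 5·2.1791 + 5 = 10.834
M − M_☉ = 10.834 − 4.83 = 6.004
L/L_☉ = 10^(−0.4 × 6.004) = 3.965×10^-3

M ≈ 10.83; L/L_☉ ≈ 4.0×10^-3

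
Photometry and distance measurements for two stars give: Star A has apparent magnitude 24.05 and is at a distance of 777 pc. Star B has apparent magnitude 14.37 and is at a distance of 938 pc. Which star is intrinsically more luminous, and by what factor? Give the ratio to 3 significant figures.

Star B is more luminous, by a factor of 10900.

Star A: M = m − 5 log₁₀ d + 5 = 24.05 − 5·2.8904 + 5 = 14.598
Star B: M = m − 5 log₁₀ d + 5 = 14.37 − 5·2.9722 + 5 = 4.509
ΔM = M_A − M_B = 14.598 − (4.509) = 10.089; smaller M is more luminous → Star B.
L ratio = 10^(0.4 |ΔM|) = 10^4.036 = 10850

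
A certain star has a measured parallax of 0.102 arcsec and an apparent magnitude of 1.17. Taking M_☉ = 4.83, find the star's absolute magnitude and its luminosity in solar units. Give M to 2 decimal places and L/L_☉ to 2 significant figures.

d = 1/p = 1/0.102″ = 9.804 pc
M = m − 5 log₁₀ d + 5 = 1.17 − 5·0.9914 + 5 = 1.213
M − M_☉ = 1.213 − 4.83 = -3.617
L/L_☉ = 10^(−0.4 × -3.617) = 27.98

M ≈ 1.21; L/L_☉ ≈ 28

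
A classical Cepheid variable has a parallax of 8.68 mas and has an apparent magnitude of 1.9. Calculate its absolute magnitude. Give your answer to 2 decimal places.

M ≈ -3.41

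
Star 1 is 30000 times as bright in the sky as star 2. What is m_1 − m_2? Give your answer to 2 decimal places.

Pogson: Δm = −2.5 log₁₀(ratio) = −2.5 log₁₀(30000) = −2.5 × 4.4771 = -11.193
Star 1 is brighter, so it has the smaller magnitude: the difference is negative.

m_1 − m_2 ≈ -11.19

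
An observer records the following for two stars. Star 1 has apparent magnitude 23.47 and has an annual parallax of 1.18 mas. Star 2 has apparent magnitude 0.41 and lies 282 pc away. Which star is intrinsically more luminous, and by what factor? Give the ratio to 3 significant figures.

Star 2 is more luminous, by a factor of 1.85×10^8.

Star 1: p = 1.18 mas = 1.18×10^-3″ → d = 1/p = 847.5 pc
Star 1: M = m − 5 log₁₀ d + 5 = 23.47 − 5·2.9281 + 5 = 13.829
Star 2: M = m − 5 log₁₀ d + 5 = 0.41 − 5·2.4502 + 5 = -6.841
ΔM = M_1 − M_2 = 13.829 − (-6.841) = 20.671; smaller M is more luminous → Star 2.
L ratio = 10^(0.4 |ΔM|) = 10^8.268 = 1.855×10^8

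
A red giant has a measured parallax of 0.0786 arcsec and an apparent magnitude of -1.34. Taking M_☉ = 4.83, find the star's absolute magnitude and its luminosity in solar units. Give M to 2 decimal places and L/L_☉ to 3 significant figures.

d = 1/p = 1/0.0786″ = 12.72 pc
M = m − 5 log₁₀ d + 5 = -1.34 − 5·1.1046 + 5 = -1.863
M − M_☉ = -1.863 − 4.83 = -6.693
L/L_☉ = 10^(−0.4 × -6.693) = 475.5

M ≈ -1.86; L/L_☉ ≈ 476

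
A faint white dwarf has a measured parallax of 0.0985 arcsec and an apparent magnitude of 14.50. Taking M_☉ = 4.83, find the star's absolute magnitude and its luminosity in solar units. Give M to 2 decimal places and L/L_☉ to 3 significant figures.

M ≈ 14.47; L/L_☉ ≈ 1.40×10^-4

d = 1/p = 1/0.0985″ = 10.15 pc
M = m − 5 log₁₀ d + 5 = 14.50 − 5·1.0066 + 5 = 14.467
M − M_☉ = 14.467 − 4.83 = 9.637
L/L_☉ = 10^(−0.4 × 9.637) = 1.397×10^-4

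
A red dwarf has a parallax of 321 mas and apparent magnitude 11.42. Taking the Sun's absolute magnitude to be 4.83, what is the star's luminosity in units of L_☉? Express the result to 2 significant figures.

d = 1/p = 1000/321 mas = 3.115 pc
M = m − 5 log₁₀ d + 5 = 11.42 − 5·0.4935 + 5 = 13.953
M − M_☉ = 13.953 − 4.83 = 9.123
L/L_☉ = 10^(−0.4 × 9.123) = 2.244×10^-4

L/L_☉ ≈ 2.2×10^-4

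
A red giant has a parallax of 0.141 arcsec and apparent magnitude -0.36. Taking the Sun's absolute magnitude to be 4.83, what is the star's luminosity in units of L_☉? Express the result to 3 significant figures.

L/L_☉ ≈ 59.9

d = 1/p = 1/0.141″ = 7.092 pc
M = m − 5 log₁₀ d + 5 = -0.36 − 5·0.8508 + 5 = 0.386
M − M_☉ = 0.386 − 4.83 = -4.444
L/L_☉ = 10^(−0.4 × -4.444) = 59.92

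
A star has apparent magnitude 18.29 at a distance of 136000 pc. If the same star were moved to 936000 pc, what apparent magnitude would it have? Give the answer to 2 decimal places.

m ≈ 22.48

Flux ∝ 1/d², so Δm = 5 log₁₀(d₂/d₁) = 5 log₁₀(936000/136000) = 4.189
m₂ = m₁ + Δm = 18.29 + (4.189) = 22.479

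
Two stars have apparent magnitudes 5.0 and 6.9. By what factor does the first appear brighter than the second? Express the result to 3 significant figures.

5.75

Δm = 5.0 − (6.9) = -1.9
Flux ratio = 10^(−0.4 Δm) = 10^(−0.4 × -1.9) = 10^0.760 = 5.754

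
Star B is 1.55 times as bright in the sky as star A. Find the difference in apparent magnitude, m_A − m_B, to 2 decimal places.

Pogson: Δm = −2.5 log₁₀(ratio) = −2.5 log₁₀(1.55) = −2.5 × 0.1903 = -0.476
Star B is brighter so has the smaller magnitude: m_A − m_B is positive.

m_A − m_B ≈ 0.48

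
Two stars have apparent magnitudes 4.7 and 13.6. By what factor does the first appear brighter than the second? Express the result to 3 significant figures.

Magnitude difference = -8.9
Flux ratio = 10^(−0.4 Δm) = 10^(−0.4 × -8.9) = 10^3.560 = 3631

3630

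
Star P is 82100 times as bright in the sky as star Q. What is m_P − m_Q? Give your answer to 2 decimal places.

Pogson: Δm = −2.5 log₁₀(ratio) = −2.5 log₁₀(82100) = −2.5 × 4.9143 = -12.286
Star P is brighter, so it has the smaller magnitude: the difference is negative.

m_P − m_Q ≈ -12.29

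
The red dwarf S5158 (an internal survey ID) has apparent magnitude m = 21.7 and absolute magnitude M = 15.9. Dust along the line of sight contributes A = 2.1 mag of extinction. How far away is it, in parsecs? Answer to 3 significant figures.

d ≈ 55.0 pc

m − M = 5 log₁₀(d/10 pc) + A  ⇒  21.7 − (15.9) − 2.1 = 5 log₁₀(d/10)
3.700 = 5 log₁₀(d/10)
log₁₀ d = (m − M − A)/5 + 1 = 1.7400
d = 10^1.7400 = 54.95 pc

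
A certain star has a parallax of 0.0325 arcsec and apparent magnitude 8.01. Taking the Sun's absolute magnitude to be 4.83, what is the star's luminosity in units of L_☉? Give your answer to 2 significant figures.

L/L_☉ ≈ 0.51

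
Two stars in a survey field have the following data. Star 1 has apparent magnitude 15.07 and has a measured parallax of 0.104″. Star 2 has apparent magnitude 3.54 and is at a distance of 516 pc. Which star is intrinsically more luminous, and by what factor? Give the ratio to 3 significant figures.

Star 1: d = 1/p = 1/0.104″ = 9.615 pc
Star 1: M = m − 5 log₁₀ d + 5 = 15.07 − 5·0.9830 + 5 = 15.155
Star 2: M = m − 5 log₁₀ d + 5 = 3.54 − 5·2.7126 + 5 = -5.023
ΔM = M_1 − M_2 = 15.155 − (-5.023) = 20.178; smaller M is more luminous → Star 2.
L ratio = 10^(0.4 |ΔM|) = 10^8.071 = 1.179×10^8

Star 2 is more luminous, by a factor of 1.18×10^8.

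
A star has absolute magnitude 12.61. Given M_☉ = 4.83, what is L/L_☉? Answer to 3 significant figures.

L/L_☉ ≈ 7.73×10^-4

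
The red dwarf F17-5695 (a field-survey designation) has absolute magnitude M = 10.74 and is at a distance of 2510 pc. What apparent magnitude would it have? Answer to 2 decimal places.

m = M + 5 log₁₀ d − 5 = 10.74 + 5·3.3997 − 5 = 22.738

m ≈ 22.74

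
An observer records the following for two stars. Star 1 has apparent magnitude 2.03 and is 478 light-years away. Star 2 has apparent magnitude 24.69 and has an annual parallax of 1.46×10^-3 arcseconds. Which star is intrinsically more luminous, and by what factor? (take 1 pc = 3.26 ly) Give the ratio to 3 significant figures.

Star 1: d = 478 ly / 3.26 = 146.6 pc
Star 1: M = m − 5 log₁₀ d + 5 = 2.03 − 5·2.1662 + 5 = -3.801
Star 2: d = 1/p = 1/1.46×10^-3″ = 684.9 pc
Star 2: M = m − 5 log₁₀ d + 5 = 24.69 − 5·2.8356 + 5 = 15.512
ΔM = M_1 − M_2 = -3.801 − (15.512) = -19.313; smaller M is more luminous → Star 1.
L ratio = 10^(0.4 |ΔM|) = 10^7.725 = 5.310×10^7

Star 1 is more luminous, by a factor of 5.31×10^7.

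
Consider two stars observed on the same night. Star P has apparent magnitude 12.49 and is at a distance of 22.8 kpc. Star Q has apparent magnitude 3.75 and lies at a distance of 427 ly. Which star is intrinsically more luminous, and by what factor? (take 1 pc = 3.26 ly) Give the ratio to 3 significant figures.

Star P: d = 22.8 kpc = 22800 pc
Star P: M = m − 5 log₁₀ d + 5 = 12.49 − 5·4.3579 + 5 = -4.300
Star Q: d = 427 ly / 3.26 = 131.0 pc
Star Q: M = m − 5 log₁₀ d + 5 = 3.75 − 5·2.1172 + 5 = -1.836
ΔM = M_P − M_Q = -4.300 − (-1.836) = -2.464; smaller M is more luminous → Star P.
L ratio = 10^(0.4 |ΔM|) = 10^0.985 = 9.671

Star P is more luminous, by a factor of 9.67.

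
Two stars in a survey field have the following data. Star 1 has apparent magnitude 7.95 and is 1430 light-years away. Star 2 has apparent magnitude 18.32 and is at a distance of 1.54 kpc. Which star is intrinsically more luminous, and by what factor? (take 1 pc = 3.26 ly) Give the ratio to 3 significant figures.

Star 1: d = 1430 ly / 3.26 = 438.7 pc
Star 1: M = m − 5 log₁₀ d + 5 = 7.95 − 5·2.6421 + 5 = -0.261
Star 2: d = 1.54 kpc = 1540 pc
Star 2: M = m − 5 log₁₀ d + 5 = 18.32 − 5·3.1875 + 5 = 7.382
ΔM = M_1 − M_2 = -0.261 − (7.382) = -7.643; smaller M is more luminous → Star 1.
L ratio = 10^(0.4 |ΔM|) = 10^3.057 = 1141

Star 1 is more luminous, by a factor of 1140.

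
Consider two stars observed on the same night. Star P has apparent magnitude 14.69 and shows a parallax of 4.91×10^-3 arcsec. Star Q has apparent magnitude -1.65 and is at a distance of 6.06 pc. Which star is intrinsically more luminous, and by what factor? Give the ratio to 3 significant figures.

Star Q is more luminous, by a factor of 3040.

Star P: d = 1/p = 1/4.91×10^-3″ = 203.7 pc
Star P: M = m − 5 log₁₀ d + 5 = 14.69 − 5·2.3089 + 5 = 8.145
Star Q: M = m − 5 log₁₀ d + 5 = -1.65 − 5·0.7825 + 5 = -0.562
ΔM = M_P − M_Q = 8.145 − (-0.562) = 8.708; smaller M is more luminous → Star Q.
L ratio = 10^(0.4 |ΔM|) = 10^3.483 = 3042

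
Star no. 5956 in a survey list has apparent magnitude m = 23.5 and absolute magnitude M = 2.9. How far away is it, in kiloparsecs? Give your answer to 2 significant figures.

d ≈ 130 kpc

μ = m − M = 20.600
m − M = 5 log₁₀ d − 5
log₁₀ d = (m − M)/5 + 1 = 5.1200
d = 10^5.1200 = 131800 pc
= 131.8 kpc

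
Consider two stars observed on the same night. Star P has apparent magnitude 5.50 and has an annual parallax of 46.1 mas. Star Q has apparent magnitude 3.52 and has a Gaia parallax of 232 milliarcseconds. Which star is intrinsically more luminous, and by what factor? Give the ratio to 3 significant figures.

Star P is more luminous, by a factor of 4.09.

Star P: p = 46.1 mas = 0.0461″ → d = 1/p = 21.69 pc
Star P: M = m − 5 log₁₀ d + 5 = 5.50 − 5·1.3363 + 5 = 3.819
Star Q: p = 232 mas = 0.232″ → d = 1/p = 4.310 pc
Star Q: M = m − 5 log₁₀ d + 5 = 3.52 − 5·0.6345 + 5 = 5.347
ΔM = M_P − M_Q = 3.819 − (5.347) = -1.529; smaller M is more luminous → Star P.
L ratio = 10^(0.4 |ΔM|) = 10^0.612 = 4.089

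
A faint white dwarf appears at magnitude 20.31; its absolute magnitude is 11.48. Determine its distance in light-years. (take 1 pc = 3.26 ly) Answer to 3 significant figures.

d ≈ 1900 ly

Distance modulus: m − M = 20.31 − (11.48) = 8.830
m − M = 5 log₁₀ d − 5
log₁₀ d = (m − M)/5 + 1 = 2.7660
d = 10^2.7660 = 583.4 pc
= 1902 ly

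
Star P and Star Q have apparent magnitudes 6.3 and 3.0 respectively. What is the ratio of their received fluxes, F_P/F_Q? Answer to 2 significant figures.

F_P/F_Q ≈ 0.048

Δm = 6.3 − (3.0) = 3.3
Flux ratio = 10^(−0.4 Δm) = 10^(−0.4 × 3.3) = 10^-1.320 = 0.04786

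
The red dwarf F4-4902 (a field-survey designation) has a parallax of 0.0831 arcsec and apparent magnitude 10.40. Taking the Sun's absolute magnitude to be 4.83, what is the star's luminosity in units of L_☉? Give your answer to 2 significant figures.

L/L_☉ ≈ 8.6×10^-3

d = 1/p = 1/0.0831″ = 12.03 pc
M = m − 5 log₁₀ d + 5 = 10.40 − 5·1.0804 + 5 = 9.998
M − M_☉ = 9.998 − 4.83 = 5.168
L/L_☉ = 10^(−0.4 × 5.168) = 8.566×10^-3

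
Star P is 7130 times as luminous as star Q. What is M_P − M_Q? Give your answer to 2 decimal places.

Pogson: ΔM = −2.5 log₁₀(ratio) = −2.5 log₁₀(7130) = −2.5 × 3.8531 = -9.633
Star P is brighter, so it has the smaller magnitude: the difference is negative.

M_P − M_Q ≈ -9.63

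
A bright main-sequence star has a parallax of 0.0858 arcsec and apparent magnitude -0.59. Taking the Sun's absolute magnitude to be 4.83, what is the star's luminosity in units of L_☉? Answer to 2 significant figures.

L/L_☉ ≈ 200

d = 1/p = 1/0.0858″ = 11.66 pc
M = m − 5 log₁₀ d + 5 = -0.59 − 5·1.0665 + 5 = -0.923
M − M_☉ = -0.923 − 4.83 = -5.753
L/L_☉ = 10^(−0.4 × -5.753) = 200.0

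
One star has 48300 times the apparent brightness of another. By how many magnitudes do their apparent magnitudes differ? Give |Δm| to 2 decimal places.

Pogson: Δm = −2.5 log₁₀(ratio) = −2.5 log₁₀(48300) = −2.5 × 4.6839 = -11.710

|Δm| ≈ 11.71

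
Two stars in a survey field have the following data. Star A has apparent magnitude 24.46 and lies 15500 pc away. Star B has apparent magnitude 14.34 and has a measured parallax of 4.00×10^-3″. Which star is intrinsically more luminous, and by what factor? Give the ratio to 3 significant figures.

Star B is more luminous, by a factor of 2.91.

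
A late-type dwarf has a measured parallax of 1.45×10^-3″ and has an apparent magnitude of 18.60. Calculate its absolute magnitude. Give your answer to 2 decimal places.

M ≈ 9.41

d = 1/p = 1/1.45×10^-3″ = 689.7 pc
5 log₁₀(d/10 pc) = 5 log₁₀(689.7) − 5 = 9.193
M = m − 5 log₁₀(d/10) = 18.60 − 9.193 = 9.407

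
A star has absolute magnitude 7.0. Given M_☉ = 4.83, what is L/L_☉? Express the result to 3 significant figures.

M − M_☉ = 7.0 − 4.83 = 2.170
L/L_☉ = 10^(−0.4 (M − M_☉)) = 10^-0.868 = 0.1355

L/L_☉ ≈ 0.136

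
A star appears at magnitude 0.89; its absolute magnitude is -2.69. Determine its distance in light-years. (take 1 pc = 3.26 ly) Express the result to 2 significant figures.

μ = m − M = 3.580
m − M = 5 log₁₀ d − 5
log₁₀ d = (m − M)/5 + 1 = 1.7160
d = 10^1.7160 = 52.00 pc
= 169.5 ly

d ≈ 170 ly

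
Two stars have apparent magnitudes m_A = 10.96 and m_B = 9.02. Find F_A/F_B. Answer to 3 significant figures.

Magnitude difference = 1.94
Flux ratio = 10^(−0.4 Δm) = 10^(−0.4 × 1.94) = 10^-0.776 = 0.1675

F_A/F_B ≈ 0.167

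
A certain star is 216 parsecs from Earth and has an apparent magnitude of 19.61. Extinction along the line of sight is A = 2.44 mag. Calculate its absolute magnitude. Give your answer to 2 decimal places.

M ≈ 10.50

5 log₁₀(d/10 pc) = 5 log₁₀(216.0) − 5 = 6.672
M = m − 5 log₁₀(d/10) − A = 19.61 − 6.672 − 2.44 = 10.498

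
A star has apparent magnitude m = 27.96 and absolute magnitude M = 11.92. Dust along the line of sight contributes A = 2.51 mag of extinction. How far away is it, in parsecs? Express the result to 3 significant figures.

d ≈ 5080 pc

m − M = 5 log₁₀(d/10 pc) + A  ⇒  27.96 − (11.92) − 2.51 = 5 log₁₀(d/10)
13.530 = 5 log₁₀(d/10)
log₁₀ d = (m − M − A)/5 + 1 = 3.7060
d = 10^3.7060 = 5082 pc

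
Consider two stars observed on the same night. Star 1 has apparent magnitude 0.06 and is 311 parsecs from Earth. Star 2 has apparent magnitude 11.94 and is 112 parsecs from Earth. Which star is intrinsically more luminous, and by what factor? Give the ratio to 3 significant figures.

Star 1: M = m − 5 log₁₀ d + 5 = 0.06 − 5·2.4928 + 5 = -7.404
Star 2: M = m − 5 log₁₀ d + 5 = 11.94 − 5·2.0492 + 5 = 6.694
ΔM = M_1 − M_2 = -7.404 − (6.694) = -14.098; smaller M is more luminous → Star 1.
L ratio = 10^(0.4 |ΔM|) = 10^5.639 = 435600

Star 1 is more luminous, by a factor of 436000.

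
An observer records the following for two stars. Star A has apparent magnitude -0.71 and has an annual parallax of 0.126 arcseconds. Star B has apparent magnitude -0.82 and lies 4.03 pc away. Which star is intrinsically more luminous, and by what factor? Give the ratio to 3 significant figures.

Star A is more luminous, by a factor of 3.50.

Star A: d = 1/p = 1/0.126″ = 7.937 pc
Star A: M = m − 5 log₁₀ d + 5 = -0.71 − 5·0.8996 + 5 = -0.208
Star B: M = m − 5 log₁₀ d + 5 = -0.82 − 5·0.6053 + 5 = 1.153
ΔM = M_A − M_B = -0.208 − (1.153) = -1.362; smaller M is more luminous → Star A.
L ratio = 10^(0.4 |ΔM|) = 10^0.545 = 3.505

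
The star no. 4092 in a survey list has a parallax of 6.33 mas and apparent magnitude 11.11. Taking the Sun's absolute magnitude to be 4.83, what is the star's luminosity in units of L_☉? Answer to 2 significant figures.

d = 1/p = 1000/6.33 mas = 158.0 pc
M = m − 5 log₁₀ d + 5 = 11.11 − 5·2.1986 + 5 = 5.117
M − M_☉ = 5.117 − 4.83 = 0.287
L/L_☉ = 10^(−0.4 × 0.287) = 0.7677

L/L_☉ ≈ 0.77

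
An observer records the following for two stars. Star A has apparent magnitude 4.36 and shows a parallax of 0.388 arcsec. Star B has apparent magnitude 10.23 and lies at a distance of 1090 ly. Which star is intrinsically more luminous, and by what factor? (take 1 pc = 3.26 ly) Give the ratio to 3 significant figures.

Star A: d = 1/p = 1/0.388″ = 2.577 pc
Star A: M = m − 5 log₁₀ d + 5 = 4.36 − 5·0.4112 + 5 = 7.304
Star B: d = 1090 ly / 3.26 = 334.4 pc
Star B: M = m − 5 log₁₀ d + 5 = 10.23 − 5·2.5242 + 5 = 2.609
ΔM = M_A − M_B = 7.304 − (2.609) = 4.695; smaller M is more luminous → Star B.
L ratio = 10^(0.4 |ΔM|) = 10^1.878 = 75.52

Star B is more luminous, by a factor of 75.5.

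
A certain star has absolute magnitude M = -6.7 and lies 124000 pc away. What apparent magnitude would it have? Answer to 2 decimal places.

m = M + 5 log₁₀ d − 5 = -6.7 + 5·5.0934 − 5 = 13.767

m ≈ 13.77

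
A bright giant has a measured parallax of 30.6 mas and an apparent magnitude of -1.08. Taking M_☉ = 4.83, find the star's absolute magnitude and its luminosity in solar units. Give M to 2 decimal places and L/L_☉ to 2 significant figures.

M ≈ -3.65; L/L_☉ ≈ 2500

d = 1/p = 1000/30.6 mas = 32.68 pc
M = m − 5 log₁₀ d + 5 = -1.08 − 5·1.5143 + 5 = -3.651
M − M_☉ = -3.651 − 4.83 = -8.481
L/L_☉ = 10^(−0.4 × -8.481) = 2469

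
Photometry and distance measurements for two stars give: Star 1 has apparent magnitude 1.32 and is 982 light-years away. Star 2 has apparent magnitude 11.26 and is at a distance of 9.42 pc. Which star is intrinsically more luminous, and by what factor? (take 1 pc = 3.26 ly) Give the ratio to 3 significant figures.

Star 1: d = 982 ly / 3.26 = 301.2 pc
Star 1: M = m − 5 log₁₀ d + 5 = 1.32 − 5·2.4789 + 5 = -6.074
Star 2: M = m − 5 log₁₀ d + 5 = 11.26 − 5·0.9741 + 5 = 11.390
ΔM = M_1 − M_2 = -6.074 − (11.390) = -17.464; smaller M is more luminous → Star 1.
L ratio = 10^(0.4 |ΔM|) = 10^6.986 = 9.676×10^6

Star 1 is more luminous, by a factor of 9.68×10^6.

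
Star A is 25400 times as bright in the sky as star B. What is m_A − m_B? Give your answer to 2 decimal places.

Pogson: Δm = −2.5 log₁₀(ratio) = −2.5 log₁₀(25400) = −2.5 × 4.4048 = -11.012
Star A is brighter, so it has the smaller magnitude: the difference is negative.

m_A − m_B ≈ -11.01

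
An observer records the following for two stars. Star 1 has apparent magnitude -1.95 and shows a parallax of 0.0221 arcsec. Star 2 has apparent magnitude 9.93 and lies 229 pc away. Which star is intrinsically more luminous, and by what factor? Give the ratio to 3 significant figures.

Star 1 is more luminous, by a factor of 2210.

Star 1: d = 1/p = 1/0.0221″ = 45.25 pc
Star 1: M = m − 5 log₁₀ d + 5 = -1.95 − 5·1.6556 + 5 = -5.228
Star 2: M = m − 5 log₁₀ d + 5 = 9.93 − 5·2.3598 + 5 = 3.131
ΔM = M_1 − M_2 = -5.228 − (3.131) = -8.359; smaller M is more luminous → Star 1.
L ratio = 10^(0.4 |ΔM|) = 10^3.344 = 2206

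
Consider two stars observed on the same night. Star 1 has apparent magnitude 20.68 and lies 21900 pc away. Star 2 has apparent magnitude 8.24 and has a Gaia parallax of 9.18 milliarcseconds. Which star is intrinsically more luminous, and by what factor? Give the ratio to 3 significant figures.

Star 2 is more luminous, by a factor of 2.34.

Star 1: M = m − 5 log₁₀ d + 5 = 20.68 − 5·4.3404 + 5 = 3.978
Star 2: p = 9.18 mas = 9.18×10^-3″ → d = 1/p = 108.9 pc
Star 2: M = m − 5 log₁₀ d + 5 = 8.24 − 5·2.0372 + 5 = 3.054
ΔM = M_1 − M_2 = 3.978 − (3.054) = 0.924; smaller M is more luminous → Star 2.
L ratio = 10^(0.4 |ΔM|) = 10^0.369 = 2.341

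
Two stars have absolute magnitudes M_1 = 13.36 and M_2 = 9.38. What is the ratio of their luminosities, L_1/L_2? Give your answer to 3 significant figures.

ΔM = M_1 − M_2 = 3.98
L_1/L_2 = 10^(−0.4 ΔM) = 10^-1.592 = 0.02559

L_1/L_2 ≈ 0.0256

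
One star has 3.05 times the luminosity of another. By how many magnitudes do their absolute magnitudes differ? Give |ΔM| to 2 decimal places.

Pogson: ΔM = −2.5 log₁₀(ratio) = −2.5 log₁₀(3.05) = −2.5 × 0.4843 = -1.211

|ΔM| ≈ 1.21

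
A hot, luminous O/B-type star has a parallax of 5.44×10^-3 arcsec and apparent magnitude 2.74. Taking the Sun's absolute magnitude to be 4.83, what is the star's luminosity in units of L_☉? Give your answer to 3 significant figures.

d = 1/p = 1/5.44×10^-3″ = 183.8 pc
M = m − 5 log₁₀ d + 5 = 2.74 − 5·2.2644 + 5 = -3.582
M − M_☉ = -3.582 − 4.83 = -8.412
L/L_☉ = 10^(−0.4 × -8.412) = 2316

L/L_☉ ≈ 2320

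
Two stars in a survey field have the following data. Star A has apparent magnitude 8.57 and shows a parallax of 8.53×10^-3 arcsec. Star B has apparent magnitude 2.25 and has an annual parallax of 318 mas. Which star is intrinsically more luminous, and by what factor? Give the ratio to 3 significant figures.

Star A is more luminous, by a factor of 4.12.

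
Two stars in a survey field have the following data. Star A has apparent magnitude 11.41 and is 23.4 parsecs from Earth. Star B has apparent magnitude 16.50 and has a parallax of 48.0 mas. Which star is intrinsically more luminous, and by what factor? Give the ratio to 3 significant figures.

Star A is more luminous, by a factor of 137.

Star A: M = m − 5 log₁₀ d + 5 = 11.41 − 5·1.3692 + 5 = 9.564
Star B: p = 48.0 mas = 0.0480″ → d = 1/p = 20.83 pc
Star B: M = m − 5 log₁₀ d + 5 = 16.50 − 5·1.3188 + 5 = 14.906
ΔM = M_A − M_B = 9.564 − (14.906) = -5.342; smaller M is more luminous → Star A.
L ratio = 10^(0.4 |ΔM|) = 10^2.137 = 137.1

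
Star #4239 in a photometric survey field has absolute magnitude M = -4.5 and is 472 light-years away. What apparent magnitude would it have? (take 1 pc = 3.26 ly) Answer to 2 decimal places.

m ≈ 1.30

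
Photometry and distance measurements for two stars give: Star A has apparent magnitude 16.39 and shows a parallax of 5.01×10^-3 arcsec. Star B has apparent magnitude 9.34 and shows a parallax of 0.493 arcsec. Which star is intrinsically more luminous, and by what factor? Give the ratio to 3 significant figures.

Star A: d = 1/p = 1/5.01×10^-3″ = 199.6 pc
Star A: M = m − 5 log₁₀ d + 5 = 16.39 − 5·2.3002 + 5 = 9.889
Star B: d = 1/p = 1/0.493″ = 2.028 pc
Star B: M = m − 5 log₁₀ d + 5 = 9.34 − 5·0.3072 + 5 = 12.804
ΔM = M_A − M_B = 9.889 − (12.804) = -2.915; smaller M is more luminous → Star A.
L ratio = 10^(0.4 |ΔM|) = 10^1.166 = 14.66

Star A is more luminous, by a factor of 14.7.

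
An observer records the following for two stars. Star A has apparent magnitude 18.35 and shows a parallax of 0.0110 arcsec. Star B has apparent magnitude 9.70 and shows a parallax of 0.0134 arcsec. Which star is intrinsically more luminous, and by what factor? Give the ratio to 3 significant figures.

Star A: d = 1/p = 1/0.0110″ = 90.91 pc
Star A: M = m − 5 log₁₀ d + 5 = 18.35 − 5·1.9586 + 5 = 13.557
Star B: d = 1/p = 1/0.0134″ = 74.63 pc
Star B: M = m − 5 log₁₀ d + 5 = 9.70 − 5·1.8729 + 5 = 5.336
ΔM = M_A − M_B = 13.557 − (5.336) = 8.221; smaller M is more luminous → Star B.
L ratio = 10^(0.4 |ΔM|) = 10^3.289 = 1943

Star B is more luminous, by a factor of 1940.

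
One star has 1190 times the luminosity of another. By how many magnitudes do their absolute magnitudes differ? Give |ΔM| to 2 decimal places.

Pogson: ΔM = −2.5 log₁₀(ratio) = −2.5 log₁₀(1190) = −2.5 × 3.0755 = -7.689

|ΔM| ≈ 7.69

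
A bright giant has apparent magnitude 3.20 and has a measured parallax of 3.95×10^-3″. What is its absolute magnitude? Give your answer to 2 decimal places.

M ≈ -3.82

d = 1/p = 1/3.95×10^-3″ = 253.2 pc
5 log₁₀(d/10 pc) = 5 log₁₀(253.2) − 5 = 7.017
M = m − 5 log₁₀(d/10) = 3.20 − 7.017 = -3.817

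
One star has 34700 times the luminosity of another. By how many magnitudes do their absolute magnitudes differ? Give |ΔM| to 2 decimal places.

|ΔM| ≈ 11.35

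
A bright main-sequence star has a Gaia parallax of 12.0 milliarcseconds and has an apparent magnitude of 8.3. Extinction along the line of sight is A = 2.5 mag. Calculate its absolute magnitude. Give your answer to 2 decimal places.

M ≈ 1.20

p = 12.0 mas = 0.0120″ → d = 1/p = 83.33 pc
5 log₁₀(d/10 pc) = 5 log₁₀(83.33) − 5 = 4.604
M = m − 5 log₁₀(d/10) − A = 8.3 − 4.604 − 2.5 = 1.196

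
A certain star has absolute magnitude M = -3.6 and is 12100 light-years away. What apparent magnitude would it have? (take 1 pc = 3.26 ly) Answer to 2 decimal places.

d = 12100 ly / 3.26 = 3712 pc
m = M + 5 log₁₀ d − 5 = -3.6 + 5·3.5696 − 5 = 9.248

m ≈ 9.25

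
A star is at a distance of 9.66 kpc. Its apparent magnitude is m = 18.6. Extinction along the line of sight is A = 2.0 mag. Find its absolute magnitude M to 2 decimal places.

d = 9.66 kpc = 9660 pc
5 log₁₀(d/10 pc) = 5 log₁₀(9660) − 5 = 14.925
M = m − 5 log₁₀(d/10) − A = 18.6 − 14.925 − 2.0 = 1.675

M ≈ 1.68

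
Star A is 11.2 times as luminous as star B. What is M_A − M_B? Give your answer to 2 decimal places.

M_A − M_B ≈ -2.62

Pogson: ΔM = −2.5 log₁₀(ratio) = −2.5 log₁₀(11.2) = −2.5 × 1.0492 = -2.623
Star A is brighter, so it has the smaller magnitude: the difference is negative.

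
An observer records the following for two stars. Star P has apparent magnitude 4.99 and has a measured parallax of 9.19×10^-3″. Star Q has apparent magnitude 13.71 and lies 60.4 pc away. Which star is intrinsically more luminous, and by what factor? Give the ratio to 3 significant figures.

Star P is more luminous, by a factor of 9980.

Star P: d = 1/p = 1/9.19×10^-3″ = 108.8 pc
Star P: M = m − 5 log₁₀ d + 5 = 4.99 − 5·2.0367 + 5 = -0.193
Star Q: M = m − 5 log₁₀ d + 5 = 13.71 − 5·1.7810 + 5 = 9.805
ΔM = M_P − M_Q = -0.193 − (9.805) = -9.998; smaller M is more luminous → Star P.
L ratio = 10^(0.4 |ΔM|) = 10^3.999 = 9984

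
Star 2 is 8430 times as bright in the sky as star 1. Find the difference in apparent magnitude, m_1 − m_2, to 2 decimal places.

Pogson: Δm = −2.5 log₁₀(ratio) = −2.5 log₁₀(8430) = −2.5 × 3.9258 = -9.815
Star 2 is brighter so has the smaller magnitude: m_1 − m_2 is positive.

m_1 − m_2 ≈ 9.81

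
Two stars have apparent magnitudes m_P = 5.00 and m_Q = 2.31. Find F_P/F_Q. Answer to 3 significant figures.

F_P/F_Q ≈ 0.0839

Δm = 5.00 − (2.31) = 2.69
Flux ratio = 10^(−0.4 Δm) = 10^(−0.4 × 2.69) = 10^-1.076 = 0.08395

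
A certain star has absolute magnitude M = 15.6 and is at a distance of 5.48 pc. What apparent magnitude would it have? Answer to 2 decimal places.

m = M + 5 log₁₀ d − 5 = 15.6 + 5·0.7388 − 5 = 14.294

m ≈ 14.29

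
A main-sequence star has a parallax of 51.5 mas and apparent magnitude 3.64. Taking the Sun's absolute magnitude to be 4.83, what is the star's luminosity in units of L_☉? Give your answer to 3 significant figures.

L/L_☉ ≈ 11.3

d = 1/p = 1000/51.5 mas = 19.42 pc
M = m − 5 log₁₀ d + 5 = 3.64 − 5·1.2882 + 5 = 2.199
M − M_☉ = 2.199 − 4.83 = -2.631
L/L_☉ = 10^(−0.4 × -2.631) = 11.28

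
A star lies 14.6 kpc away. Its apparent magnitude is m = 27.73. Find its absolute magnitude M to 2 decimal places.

M ≈ 11.91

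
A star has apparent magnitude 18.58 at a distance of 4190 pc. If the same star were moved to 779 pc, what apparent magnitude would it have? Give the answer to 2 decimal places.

Flux ∝ 1/d², so Δm = 5 log₁₀(d₂/d₁) = 5 log₁₀(779/4190) = -3.653
m₂ = m₁ + Δm = 18.58 + (-3.653) = 14.927

m ≈ 14.93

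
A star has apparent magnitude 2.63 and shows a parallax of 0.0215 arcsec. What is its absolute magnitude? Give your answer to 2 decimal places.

d = 1/p = 1/0.0215″ = 46.51 pc
5 log₁₀(d/10 pc) = 5 log₁₀(46.51) − 5 = 3.338
M = m − 5 log₁₀(d/10) = 2.63 − 3.338 = -0.708

M ≈ -0.71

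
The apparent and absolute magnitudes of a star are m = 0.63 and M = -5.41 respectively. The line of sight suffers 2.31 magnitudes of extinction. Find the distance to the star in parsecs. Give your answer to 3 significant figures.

m − M = 5 log₁₀(d/10 pc) + A  ⇒  0.63 − (-5.41) − 2.31 = 5 log₁₀(d/10)
3.730 = 5 log₁₀(d/10)
log₁₀ d = (m − M − A)/5 + 1 = 1.7460
d = 10^1.7460 = 55.72 pc

d ≈ 55.7 pc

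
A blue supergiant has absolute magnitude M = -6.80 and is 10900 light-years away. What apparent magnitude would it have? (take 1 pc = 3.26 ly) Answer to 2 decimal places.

m ≈ 5.82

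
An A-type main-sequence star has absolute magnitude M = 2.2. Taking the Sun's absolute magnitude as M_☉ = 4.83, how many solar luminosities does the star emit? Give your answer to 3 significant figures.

L/L_☉ ≈ 11.3

M − M_☉ = 2.2 − 4.83 = -2.630
L/L_☉ = 10^(−0.4 (M − M_☉)) = 10^1.052 = 11.27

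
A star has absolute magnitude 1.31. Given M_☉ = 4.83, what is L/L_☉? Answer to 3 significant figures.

L/L_☉ ≈ 25.6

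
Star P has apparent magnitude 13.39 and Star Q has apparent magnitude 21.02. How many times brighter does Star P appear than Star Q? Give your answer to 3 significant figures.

1130

Magnitude difference = -7.63
Flux ratio = 10^(−0.4 Δm) = 10^(−0.4 × -7.63) = 10^3.052 = 1127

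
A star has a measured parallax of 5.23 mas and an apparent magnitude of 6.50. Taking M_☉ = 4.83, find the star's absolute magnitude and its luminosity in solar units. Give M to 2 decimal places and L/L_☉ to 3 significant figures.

M ≈ 0.09; L/L_☉ ≈ 78.5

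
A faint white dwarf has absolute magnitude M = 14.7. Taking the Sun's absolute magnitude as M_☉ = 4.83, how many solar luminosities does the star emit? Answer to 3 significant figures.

M − M_☉ = 14.7 − 4.83 = 9.870
L/L_☉ = 10^(−0.4 (M − M_☉)) = 10^-3.948 = 1.127×10^-4

L/L_☉ ≈ 1.13×10^-4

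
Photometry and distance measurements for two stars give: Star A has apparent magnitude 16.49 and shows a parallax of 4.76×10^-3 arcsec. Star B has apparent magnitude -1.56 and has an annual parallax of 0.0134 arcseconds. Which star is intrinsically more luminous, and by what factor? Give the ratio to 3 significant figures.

Star A: d = 1/p = 1/4.76×10^-3″ = 210.1 pc
Star A: M = m − 5 log₁₀ d + 5 = 16.49 − 5·2.3224 + 5 = 9.878
Star B: d = 1/p = 1/0.0134″ = 74.63 pc
Star B: M = m − 5 log₁₀ d + 5 = -1.56 − 5·1.8729 + 5 = -5.924
ΔM = M_A − M_B = 9.878 − (-5.924) = 15.803; smaller M is more luminous → Star B.
L ratio = 10^(0.4 |ΔM|) = 10^6.321 = 2.094×10^6

Star B is more luminous, by a factor of 2.09×10^6.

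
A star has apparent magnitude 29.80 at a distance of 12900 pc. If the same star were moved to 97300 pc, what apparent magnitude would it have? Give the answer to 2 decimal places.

m ≈ 34.19

Flux ∝ 1/d², so Δm = 5 log₁₀(d₂/d₁) = 5 log₁₀(97300/12900) = 4.388
m₂ = m₁ + Δm = 29.80 + (4.388) = 34.188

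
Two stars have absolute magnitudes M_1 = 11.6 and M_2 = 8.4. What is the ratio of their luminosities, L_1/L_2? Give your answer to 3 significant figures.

L_1/L_2 ≈ 0.0525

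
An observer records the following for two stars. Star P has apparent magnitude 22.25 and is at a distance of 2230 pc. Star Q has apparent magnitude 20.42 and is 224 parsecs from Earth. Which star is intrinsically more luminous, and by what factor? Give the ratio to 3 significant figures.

Star P: M = m − 5 log₁₀ d + 5 = 22.25 − 5·3.3483 + 5 = 10.508
Star Q: M = m − 5 log₁₀ d + 5 = 20.42 − 5·2.3502 + 5 = 13.669
ΔM = M_P − M_Q = 10.508 − (13.669) = -3.160; smaller M is more luminous → Star P.
L ratio = 10^(0.4 |ΔM|) = 10^1.264 = 18.37

Star P is more luminous, by a factor of 18.4.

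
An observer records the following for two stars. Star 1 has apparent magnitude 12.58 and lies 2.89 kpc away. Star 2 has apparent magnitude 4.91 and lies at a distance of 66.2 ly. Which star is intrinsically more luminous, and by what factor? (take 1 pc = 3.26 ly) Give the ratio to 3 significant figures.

Star 1 is more luminous, by a factor of 17.3.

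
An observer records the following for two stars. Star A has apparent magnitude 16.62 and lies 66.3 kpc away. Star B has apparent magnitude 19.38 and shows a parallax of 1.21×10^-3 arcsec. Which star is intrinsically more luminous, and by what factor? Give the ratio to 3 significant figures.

Star A is more luminous, by a factor of 81800.

Star A: d = 66.3 kpc = 66300 pc
Star A: M = m − 5 log₁₀ d + 5 = 16.62 − 5·4.8215 + 5 = -2.488
Star B: d = 1/p = 1/1.21×10^-3″ = 826.4 pc
Star B: M = m − 5 log₁₀ d + 5 = 19.38 − 5·2.9172 + 5 = 9.794
ΔM = M_A − M_B = -2.488 − (9.794) = -12.281; smaller M is more luminous → Star A.
L ratio = 10^(0.4 |ΔM|) = 10^4.913 = 81770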